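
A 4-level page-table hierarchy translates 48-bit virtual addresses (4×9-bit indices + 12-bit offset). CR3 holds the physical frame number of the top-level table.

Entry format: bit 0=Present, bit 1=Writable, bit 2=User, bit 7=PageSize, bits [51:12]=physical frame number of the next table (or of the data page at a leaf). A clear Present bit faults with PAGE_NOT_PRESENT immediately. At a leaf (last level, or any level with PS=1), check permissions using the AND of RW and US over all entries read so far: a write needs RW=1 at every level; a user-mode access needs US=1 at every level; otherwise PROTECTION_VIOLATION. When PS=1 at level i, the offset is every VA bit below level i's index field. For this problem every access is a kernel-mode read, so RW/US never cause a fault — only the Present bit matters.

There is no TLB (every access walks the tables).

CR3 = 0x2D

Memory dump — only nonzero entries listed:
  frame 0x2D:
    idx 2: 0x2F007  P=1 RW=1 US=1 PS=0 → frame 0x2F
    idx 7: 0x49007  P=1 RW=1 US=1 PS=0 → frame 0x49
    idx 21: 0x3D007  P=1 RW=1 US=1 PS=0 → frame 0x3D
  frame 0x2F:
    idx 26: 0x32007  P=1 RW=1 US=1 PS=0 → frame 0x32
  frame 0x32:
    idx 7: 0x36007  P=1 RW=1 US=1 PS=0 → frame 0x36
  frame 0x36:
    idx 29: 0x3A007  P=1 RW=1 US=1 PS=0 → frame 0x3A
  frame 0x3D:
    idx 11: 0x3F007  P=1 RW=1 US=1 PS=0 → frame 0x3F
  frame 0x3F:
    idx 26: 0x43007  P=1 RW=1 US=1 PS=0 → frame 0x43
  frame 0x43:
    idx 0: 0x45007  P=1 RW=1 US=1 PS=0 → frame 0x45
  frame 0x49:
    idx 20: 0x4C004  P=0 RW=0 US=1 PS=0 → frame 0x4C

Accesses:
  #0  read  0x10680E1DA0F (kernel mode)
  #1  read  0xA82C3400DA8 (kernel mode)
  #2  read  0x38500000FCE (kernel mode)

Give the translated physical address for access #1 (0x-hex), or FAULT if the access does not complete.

Per-access translation:
#0 VA=0x10680E1DA0F (r,kernel):
  lvl0: tbl 0x2D, slot 2 ⇒ 0x2F007 (P1/RW1/US1/PS0)
  lvl1: tbl 0x2F, slot 26 ⇒ 0x32007 (P1/RW1/US1/PS0)
  lvl2: tbl 0x32, slot 7 ⇒ 0x36007 (P1/RW1/US1/PS0)
  lvl3: tbl 0x36, slot 29 ⇒ 0x3A007 (P1/RW1/US1/PS0)
  ⇒ phys 0x3AA0F  [4 reads]
#1 VA=0xA82C3400DA8 (r,kernel):
  lvl0: tbl 0x2D, slot 21 ⇒ 0x3D007 (P1/RW1/US1/PS0)
  lvl1: tbl 0x3D, slot 11 ⇒ 0x3F007 (P1/RW1/US1/PS0)
  lvl2: tbl 0x3F, slot 26 ⇒ 0x43007 (P1/RW1/US1/PS0)
  lvl3: tbl 0x43, slot 0 ⇒ 0x45007 (P1/RW1/US1/PS0)
  ⇒ phys 0x45DA8  [4 reads]
#2 VA=0x38500000FCE (r,kernel):
  lvl0: tbl 0x2D, slot 7 ⇒ 0x49007 (P1/RW1/US1/PS0)
  lvl1: tbl 0x49, slot 20 ⇒ 0x4C004 (P0/RW0/US1/PS0)
  ⇒ fault: PAGE_NOT_PRESENT  — 2 lookups

Access #1 PA: 0x45DA8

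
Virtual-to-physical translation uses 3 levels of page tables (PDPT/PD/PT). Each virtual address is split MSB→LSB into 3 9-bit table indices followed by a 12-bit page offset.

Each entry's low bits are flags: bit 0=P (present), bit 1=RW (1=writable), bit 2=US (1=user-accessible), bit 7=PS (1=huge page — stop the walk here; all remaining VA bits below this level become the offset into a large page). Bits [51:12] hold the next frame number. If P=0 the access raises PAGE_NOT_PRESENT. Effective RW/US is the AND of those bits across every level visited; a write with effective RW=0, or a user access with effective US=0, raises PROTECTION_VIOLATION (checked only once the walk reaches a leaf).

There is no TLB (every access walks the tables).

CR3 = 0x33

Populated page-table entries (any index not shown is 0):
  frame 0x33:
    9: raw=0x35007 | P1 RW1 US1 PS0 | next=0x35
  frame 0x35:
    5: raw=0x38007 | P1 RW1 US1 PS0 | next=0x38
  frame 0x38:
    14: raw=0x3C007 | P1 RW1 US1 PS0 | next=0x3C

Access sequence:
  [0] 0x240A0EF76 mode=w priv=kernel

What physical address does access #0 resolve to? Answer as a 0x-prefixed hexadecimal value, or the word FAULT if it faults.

Per-access translation:
#0 VA=0x240A0EF76 (w,kernel):
  L0: frame=0x33 idx=9 entry=0x35007 [P=1 RW=1 US=1 PS=0]
  L1: frame=0x35 idx=5 entry=0x38007 [P=1 RW=1 US=1 PS=0]
  L2: frame=0x38 idx=14 entry=0x3C007 [P=1 RW=1 US=1 PS=0]
  ⇒ phys 0x3CF76  [3 reads]

Access #0 PA: 0x3CF76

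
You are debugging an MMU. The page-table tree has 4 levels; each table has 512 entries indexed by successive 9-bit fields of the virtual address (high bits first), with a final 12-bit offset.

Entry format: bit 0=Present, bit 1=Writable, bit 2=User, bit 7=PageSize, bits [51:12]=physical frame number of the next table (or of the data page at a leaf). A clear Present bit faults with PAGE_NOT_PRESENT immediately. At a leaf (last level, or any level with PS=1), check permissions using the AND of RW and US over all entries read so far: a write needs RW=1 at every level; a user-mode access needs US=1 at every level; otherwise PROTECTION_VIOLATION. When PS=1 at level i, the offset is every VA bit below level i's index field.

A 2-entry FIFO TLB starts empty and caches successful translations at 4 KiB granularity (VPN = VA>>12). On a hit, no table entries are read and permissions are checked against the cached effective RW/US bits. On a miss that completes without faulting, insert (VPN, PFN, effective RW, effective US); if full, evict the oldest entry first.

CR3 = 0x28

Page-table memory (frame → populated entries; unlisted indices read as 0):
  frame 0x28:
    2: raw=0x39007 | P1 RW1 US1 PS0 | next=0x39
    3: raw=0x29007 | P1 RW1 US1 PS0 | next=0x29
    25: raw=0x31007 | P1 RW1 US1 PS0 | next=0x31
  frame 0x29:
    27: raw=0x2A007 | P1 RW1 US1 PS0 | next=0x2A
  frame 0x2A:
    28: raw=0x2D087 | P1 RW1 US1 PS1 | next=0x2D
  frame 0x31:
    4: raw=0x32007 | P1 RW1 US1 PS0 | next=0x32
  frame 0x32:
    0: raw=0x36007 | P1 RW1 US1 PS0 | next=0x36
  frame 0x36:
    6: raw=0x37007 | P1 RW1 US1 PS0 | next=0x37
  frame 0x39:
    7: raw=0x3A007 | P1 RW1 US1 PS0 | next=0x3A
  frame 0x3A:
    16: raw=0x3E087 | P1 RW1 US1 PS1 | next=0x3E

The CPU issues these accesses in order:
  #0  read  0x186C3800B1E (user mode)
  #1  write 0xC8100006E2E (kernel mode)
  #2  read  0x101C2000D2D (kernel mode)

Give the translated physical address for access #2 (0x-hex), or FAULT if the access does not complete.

Walk each access:
#0 VA=0x186C3800B1E (r,user):
  L0 @0x28[3] → 0x29007  P=1,RW=1,US=1,PS=0
  L1 @0x29[27] → 0x2A007  P=1,RW=1,US=1,PS=0
  L2 @0x2A[28] → 0x2D087  P=1,RW=1,US=1,PS=1
  → PA=0x2DB1E (huge @L2)  (3 entries read)
#1 VA=0xC8100006E2E (w,kernel):
  L0 @0x28[25] → 0x31007  P=1,RW=1,US=1,PS=0
  L1 @0x31[4] → 0x32007  P=1,RW=1,US=1,PS=0
  L2 @0x32[0] → 0x36007  P=1,RW=1,US=1,PS=0
  L3 @0x36[6] → 0x37007  P=1,RW=1,US=1,PS=0
  → PA=0x37E2E  (4 entries read)
#2 VA=0x101C2000D2D (r,kernel):
  L0 @0x28[2] → 0x39007  P=1,RW=1,US=1,PS=0
  L1 @0x39[7] → 0x3A007  P=1,RW=1,US=1,PS=0
  L2 @0x3A[16] → 0x3E087  P=1,RW=1,US=1,PS=1
  → PA=0x3ED2D (huge @L2)  (3 entries read)

Access #2 PA: 0x3ED2D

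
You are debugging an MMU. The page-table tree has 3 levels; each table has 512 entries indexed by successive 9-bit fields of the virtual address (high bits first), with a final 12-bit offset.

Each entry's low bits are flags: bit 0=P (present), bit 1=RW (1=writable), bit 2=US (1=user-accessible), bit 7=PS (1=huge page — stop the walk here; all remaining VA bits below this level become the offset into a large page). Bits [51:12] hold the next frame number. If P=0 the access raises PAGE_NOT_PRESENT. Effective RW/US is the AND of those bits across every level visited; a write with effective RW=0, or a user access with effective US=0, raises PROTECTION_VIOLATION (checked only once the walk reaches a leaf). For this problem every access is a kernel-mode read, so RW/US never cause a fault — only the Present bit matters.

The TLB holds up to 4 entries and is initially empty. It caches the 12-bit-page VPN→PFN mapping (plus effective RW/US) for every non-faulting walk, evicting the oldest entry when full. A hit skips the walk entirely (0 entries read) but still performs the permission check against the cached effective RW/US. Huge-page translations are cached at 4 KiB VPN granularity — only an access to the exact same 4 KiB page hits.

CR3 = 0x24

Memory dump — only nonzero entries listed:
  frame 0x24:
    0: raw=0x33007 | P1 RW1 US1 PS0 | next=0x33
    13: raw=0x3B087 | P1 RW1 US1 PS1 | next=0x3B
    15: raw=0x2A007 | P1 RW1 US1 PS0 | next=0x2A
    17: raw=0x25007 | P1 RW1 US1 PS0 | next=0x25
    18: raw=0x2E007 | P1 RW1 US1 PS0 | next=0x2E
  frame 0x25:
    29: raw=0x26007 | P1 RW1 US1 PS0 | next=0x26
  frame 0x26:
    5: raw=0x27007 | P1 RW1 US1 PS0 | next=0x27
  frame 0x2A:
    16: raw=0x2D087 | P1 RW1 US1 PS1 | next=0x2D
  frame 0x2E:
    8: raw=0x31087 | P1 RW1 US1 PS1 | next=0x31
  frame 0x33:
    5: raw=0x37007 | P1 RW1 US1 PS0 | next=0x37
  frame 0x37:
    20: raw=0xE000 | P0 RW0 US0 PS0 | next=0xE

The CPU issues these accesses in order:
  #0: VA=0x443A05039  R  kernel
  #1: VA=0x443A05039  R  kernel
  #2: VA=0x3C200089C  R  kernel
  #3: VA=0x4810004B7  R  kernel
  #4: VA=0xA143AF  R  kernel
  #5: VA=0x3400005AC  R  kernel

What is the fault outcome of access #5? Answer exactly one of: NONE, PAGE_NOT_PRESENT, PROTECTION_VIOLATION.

Trace:
#0 VA=0x443A05039 (r,kernel):
  L0 @0x24[17] → 0x25007  P=1,RW=1,US=1,PS=0
  L1 @0x25[29] → 0x26007  P=1,RW=1,US=1,PS=0
  L2 @0x26[5] → 0x27007  P=1,RW=1,US=1,PS=0
  ⇒ phys 0x27039  [3 reads]
#1 VA=0x443A05039 (r,kernel):
  TLB hit vpn=0x443A05 → PA=0x27039
#2 VA=0x3C200089C (r,kernel):
  L0 @0x24[15] → 0x2A007  P=1,RW=1,US=1,PS=0
  L1 @0x2A[16] → 0x2D087  P=1,RW=1,US=1,PS=1
  ⇒ phys 0x2D89C (huge @L1)  [2 reads]
#3 VA=0x4810004B7 (r,kernel):
  L0 @0x24[18] → 0x2E007  P=1,RW=1,US=1,PS=0
  L1 @0x2E[8] → 0x31087  P=1,RW=1,US=1,PS=1
  ⇒ phys 0x314B7 (huge @L1)  [2 reads]
#4 VA=0xA143AF (r,kernel):
  L0 @0x24[0] → 0x33007  P=1,RW=1,US=1,PS=0
  L1 @0x33[5] → 0x37007  P=1,RW=1,US=1,PS=0
  L2 @0x37[20] → 0xE000  P=0,RW=0,US=0,PS=0
  ✗ PAGE_NOT_PRESENT  [3 reads]
#5 VA=0x3400005AC (r,kernel):
  L0 @0x24[13] → 0x3B087  P=1,RW=1,US=1,PS=1
  ⇒ phys 0x3B5AC (huge @L0)  [1 reads]

Access #5 fault: NONE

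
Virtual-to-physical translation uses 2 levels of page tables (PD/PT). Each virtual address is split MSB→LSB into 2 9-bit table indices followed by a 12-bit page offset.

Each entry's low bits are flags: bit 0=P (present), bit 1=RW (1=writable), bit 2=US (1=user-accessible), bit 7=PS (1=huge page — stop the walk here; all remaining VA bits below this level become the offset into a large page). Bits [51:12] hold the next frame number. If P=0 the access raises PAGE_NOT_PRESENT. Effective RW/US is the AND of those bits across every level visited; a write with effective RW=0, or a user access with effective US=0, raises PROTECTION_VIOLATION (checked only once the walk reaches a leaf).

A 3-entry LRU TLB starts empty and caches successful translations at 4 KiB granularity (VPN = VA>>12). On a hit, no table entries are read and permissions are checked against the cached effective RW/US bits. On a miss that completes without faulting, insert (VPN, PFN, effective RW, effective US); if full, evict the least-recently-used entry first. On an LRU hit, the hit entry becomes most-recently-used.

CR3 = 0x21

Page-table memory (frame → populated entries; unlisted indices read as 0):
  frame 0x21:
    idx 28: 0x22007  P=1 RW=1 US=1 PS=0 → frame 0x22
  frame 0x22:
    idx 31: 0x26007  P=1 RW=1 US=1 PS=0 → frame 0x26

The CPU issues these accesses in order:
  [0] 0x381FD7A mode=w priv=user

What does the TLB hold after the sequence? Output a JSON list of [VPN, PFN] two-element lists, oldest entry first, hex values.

Per-access translation:
#0 VA=0x381FD7A (w,user):
  [0] read 0x21 idx=28: raw=0x22007 flags P=1 W=1 U=1 S=0
  [1] read 0x22 idx=31: raw=0x26007 flags P=1 W=1 U=1 S=0
  ✓ 0x26D7A  — 2 lookups

TLB: [["0x381F", "0x26"]]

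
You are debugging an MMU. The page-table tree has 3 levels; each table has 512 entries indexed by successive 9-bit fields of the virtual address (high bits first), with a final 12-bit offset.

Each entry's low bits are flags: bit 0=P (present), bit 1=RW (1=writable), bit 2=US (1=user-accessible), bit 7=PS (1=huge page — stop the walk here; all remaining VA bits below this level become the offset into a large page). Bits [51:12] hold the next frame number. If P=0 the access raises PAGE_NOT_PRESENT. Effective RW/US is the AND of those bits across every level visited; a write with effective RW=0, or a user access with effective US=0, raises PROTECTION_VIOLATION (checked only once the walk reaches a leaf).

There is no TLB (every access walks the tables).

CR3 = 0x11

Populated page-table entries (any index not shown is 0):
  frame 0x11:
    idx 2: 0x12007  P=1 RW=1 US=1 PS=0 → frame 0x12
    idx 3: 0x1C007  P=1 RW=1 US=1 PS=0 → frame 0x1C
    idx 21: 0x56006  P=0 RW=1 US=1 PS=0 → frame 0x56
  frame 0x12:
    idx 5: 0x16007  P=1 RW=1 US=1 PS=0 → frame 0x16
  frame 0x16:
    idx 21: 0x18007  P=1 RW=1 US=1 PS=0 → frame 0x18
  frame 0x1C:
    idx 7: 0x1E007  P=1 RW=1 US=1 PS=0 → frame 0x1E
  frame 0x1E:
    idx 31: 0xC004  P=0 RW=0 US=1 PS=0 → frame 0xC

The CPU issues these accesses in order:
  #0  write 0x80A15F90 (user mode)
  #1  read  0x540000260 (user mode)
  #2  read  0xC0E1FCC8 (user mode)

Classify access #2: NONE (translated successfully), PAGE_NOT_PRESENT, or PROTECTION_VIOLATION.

Trace:
#0 VA=0x80A15F90 (w,user):
  L0 @0x11[2] → 0x12007  P=1,RW=1,US=1,PS=0
  L1 @0x12[5] → 0x16007  P=1,RW=1,US=1,PS=0
  L2 @0x16[21] → 0x18007  P=1,RW=1,US=1,PS=0
  → PA=0x18F90  (3 entries read)
#1 VA=0x540000260 (r,user):
  L0 @0x11[21] → 0x56006  P=0,RW=1,US=1,PS=0
  → PAGE_NOT_PRESENT  (1 entries read)
#2 VA=0xC0E1FCC8 (r,user):
  L0 @0x11[3] → 0x1C007  P=1,RW=1,US=1,PS=0
  L1 @0x1C[7] → 0x1E007  P=1,RW=1,US=1,PS=0
  L2 @0x1E[31] → 0xC004  P=0,RW=0,US=1,PS=0
  → PAGE_NOT_PRESENT  (3 entries read)

Access #2 fault: PAGE_NOT_PRESENT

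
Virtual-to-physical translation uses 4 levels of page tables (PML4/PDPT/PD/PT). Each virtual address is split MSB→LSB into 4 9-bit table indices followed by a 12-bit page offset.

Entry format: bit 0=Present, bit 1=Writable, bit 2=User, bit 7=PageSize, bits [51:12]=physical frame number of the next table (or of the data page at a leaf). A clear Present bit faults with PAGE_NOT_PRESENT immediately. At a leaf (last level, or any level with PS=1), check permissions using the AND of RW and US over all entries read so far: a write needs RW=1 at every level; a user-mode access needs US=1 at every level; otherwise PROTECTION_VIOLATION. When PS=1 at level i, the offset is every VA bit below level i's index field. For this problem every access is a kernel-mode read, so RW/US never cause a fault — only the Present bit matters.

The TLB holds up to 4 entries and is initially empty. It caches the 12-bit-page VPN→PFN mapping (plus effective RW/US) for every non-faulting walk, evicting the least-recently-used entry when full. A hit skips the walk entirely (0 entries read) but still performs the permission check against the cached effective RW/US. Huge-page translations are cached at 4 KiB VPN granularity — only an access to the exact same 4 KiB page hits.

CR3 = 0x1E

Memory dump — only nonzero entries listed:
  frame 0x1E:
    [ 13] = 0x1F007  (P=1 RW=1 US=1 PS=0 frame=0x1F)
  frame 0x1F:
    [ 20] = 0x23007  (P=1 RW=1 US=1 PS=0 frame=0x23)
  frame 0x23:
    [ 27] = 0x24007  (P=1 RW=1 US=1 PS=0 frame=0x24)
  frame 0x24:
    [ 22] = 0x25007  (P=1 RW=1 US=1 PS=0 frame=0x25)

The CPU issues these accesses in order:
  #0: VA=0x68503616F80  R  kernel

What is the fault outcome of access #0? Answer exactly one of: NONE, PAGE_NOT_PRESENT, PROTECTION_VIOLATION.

Per-access translation:
#0 VA=0x68503616F80 (r,kernel):
  lvl0: tbl 0x1E, slot 13 ⇒ 0x1F007 (P1/RW1/US1/PS0)
  lvl1: tbl 0x1F, slot 20 ⇒ 0x23007 (P1/RW1/US1/PS0)
  lvl2: tbl 0x23, slot 27 ⇒ 0x24007 (P1/RW1/US1/PS0)
  lvl3: tbl 0x24, slot 22 ⇒ 0x25007 (P1/RW1/US1/PS0)
  ⇒ phys 0x25F80  [4 reads]

Access #0 fault: NONE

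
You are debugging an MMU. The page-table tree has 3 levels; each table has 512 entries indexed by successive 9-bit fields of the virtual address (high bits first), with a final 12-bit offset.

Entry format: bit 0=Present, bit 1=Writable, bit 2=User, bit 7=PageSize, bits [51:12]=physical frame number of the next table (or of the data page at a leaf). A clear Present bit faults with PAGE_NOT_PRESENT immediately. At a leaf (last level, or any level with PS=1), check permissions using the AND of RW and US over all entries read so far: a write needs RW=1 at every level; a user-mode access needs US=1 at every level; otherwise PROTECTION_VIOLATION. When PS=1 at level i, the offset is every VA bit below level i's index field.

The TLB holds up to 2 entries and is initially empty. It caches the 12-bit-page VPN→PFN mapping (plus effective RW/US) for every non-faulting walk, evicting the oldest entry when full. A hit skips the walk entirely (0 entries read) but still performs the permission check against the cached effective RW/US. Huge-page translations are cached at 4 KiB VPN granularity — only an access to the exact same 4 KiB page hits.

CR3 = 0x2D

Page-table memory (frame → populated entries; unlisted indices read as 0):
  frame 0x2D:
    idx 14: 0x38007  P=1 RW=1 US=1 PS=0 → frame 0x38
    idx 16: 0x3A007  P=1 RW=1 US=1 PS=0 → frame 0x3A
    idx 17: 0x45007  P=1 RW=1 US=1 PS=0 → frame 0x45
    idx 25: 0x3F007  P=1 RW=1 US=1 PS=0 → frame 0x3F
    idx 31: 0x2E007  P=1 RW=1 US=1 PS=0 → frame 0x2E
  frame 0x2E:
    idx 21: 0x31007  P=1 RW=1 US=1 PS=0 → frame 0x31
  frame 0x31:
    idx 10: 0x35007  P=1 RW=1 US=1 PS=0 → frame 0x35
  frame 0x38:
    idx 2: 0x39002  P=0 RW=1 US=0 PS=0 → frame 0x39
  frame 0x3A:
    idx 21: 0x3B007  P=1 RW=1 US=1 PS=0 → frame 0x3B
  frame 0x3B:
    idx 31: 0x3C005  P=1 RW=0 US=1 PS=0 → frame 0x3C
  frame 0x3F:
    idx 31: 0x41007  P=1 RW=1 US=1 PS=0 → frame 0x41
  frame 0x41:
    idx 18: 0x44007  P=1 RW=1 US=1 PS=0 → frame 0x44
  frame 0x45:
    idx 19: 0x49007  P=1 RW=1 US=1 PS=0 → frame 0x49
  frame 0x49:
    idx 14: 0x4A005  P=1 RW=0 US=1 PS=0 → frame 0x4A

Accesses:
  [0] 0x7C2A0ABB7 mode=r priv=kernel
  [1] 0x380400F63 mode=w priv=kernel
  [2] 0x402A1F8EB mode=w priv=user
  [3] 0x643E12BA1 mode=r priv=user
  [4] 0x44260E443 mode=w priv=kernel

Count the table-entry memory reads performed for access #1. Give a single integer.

Trace:
#0 VA=0x7C2A0ABB7 (r,kernel):
  [0] read 0x2D idx=31: raw=0x2E007 flags P=1 W=1 U=1 S=0
  [1] read 0x2E idx=21: raw=0x31007 flags P=1 W=1 U=1 S=0
  [2] read 0x31 idx=10: raw=0x35007 flags P=1 W=1 U=1 S=0
  → PA=0x35BB7  (3 entries read)
#1 VA=0x380400F63 (w,kernel):
  [0] read 0x2D idx=14: raw=0x38007 flags P=1 W=1 U=1 S=0
  [1] read 0x38 idx=2: raw=0x39002 flags P=0 W=1 U=0 S=0
  ⇒ fault: PAGE_NOT_PRESENT  — 2 lookups
#2 VA=0x402A1F8EB (w,user):
  [0] read 0x2D idx=16: raw=0x3A007 flags P=1 W=1 U=1 S=0
  [1] read 0x3A idx=21: raw=0x3B007 flags P=1 W=1 U=1 S=0
  [2] read 0x3B idx=31: raw=0x3C005 flags P=1 W=0 U=1 S=0
  ⇒ fault: PROTECTION_VIOLATION  — 3 lookups
#3 VA=0x643E12BA1 (r,user):
  [0] read 0x2D idx=25: raw=0x3F007 flags P=1 W=1 U=1 S=0
  [1] read 0x3F idx=31: raw=0x41007 flags P=1 W=1 U=1 S=0
  [2] read 0x41 idx=18: raw=0x44007 flags P=1 W=1 U=1 S=0
  → PA=0x44BA1  (3 entries read)
#4 VA=0x44260E443 (w,kernel):
  [0] read 0x2D idx=17: raw=0x45007 flags P=1 W=1 U=1 S=0
  [1] read 0x45 idx=19: raw=0x49007 flags P=1 W=1 U=1 S=0
  [2] read 0x49 idx=14: raw=0x4A005 flags P=1 W=0 U=1 S=0
  ⇒ fault: PROTECTION_VIOLATION  — 3 lookups

Entries read for #1: 2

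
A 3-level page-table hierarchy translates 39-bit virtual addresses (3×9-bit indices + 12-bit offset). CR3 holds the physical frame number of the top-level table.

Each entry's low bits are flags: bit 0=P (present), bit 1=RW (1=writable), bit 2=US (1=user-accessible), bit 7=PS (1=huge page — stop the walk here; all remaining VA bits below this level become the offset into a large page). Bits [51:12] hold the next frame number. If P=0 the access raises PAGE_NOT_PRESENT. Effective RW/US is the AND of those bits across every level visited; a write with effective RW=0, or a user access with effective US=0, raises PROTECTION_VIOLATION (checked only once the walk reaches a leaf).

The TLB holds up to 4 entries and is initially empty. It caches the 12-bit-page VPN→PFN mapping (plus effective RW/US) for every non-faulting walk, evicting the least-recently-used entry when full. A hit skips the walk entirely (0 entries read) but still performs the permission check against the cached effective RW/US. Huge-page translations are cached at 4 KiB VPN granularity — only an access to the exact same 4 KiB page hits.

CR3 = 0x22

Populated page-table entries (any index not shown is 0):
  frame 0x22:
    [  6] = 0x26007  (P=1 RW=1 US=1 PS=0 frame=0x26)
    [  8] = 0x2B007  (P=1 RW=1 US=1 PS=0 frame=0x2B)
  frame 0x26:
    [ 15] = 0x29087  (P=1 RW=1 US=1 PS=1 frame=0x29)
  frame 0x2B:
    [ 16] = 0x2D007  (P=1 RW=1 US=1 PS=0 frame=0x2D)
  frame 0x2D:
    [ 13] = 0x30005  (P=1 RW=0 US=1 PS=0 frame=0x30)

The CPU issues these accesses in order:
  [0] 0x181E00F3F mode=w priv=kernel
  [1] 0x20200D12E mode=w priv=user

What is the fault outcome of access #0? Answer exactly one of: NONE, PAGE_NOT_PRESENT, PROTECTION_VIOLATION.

Trace:
#0 VA=0x181E00F3F (w,kernel):
  [0] read 0x22 idx=6: raw=0x26007 flags P=1 W=1 U=1 S=0
  [1] read 0x26 idx=15: raw=0x29087 flags P=1 W=1 U=1 S=1
  ⇒ phys 0x29F3F (huge @L1)  [2 reads]
#1 VA=0x20200D12E (w,user):
  [0] read 0x22 idx=8: raw=0x2B007 flags P=1 W=1 U=1 S=0
  [1] read 0x2B idx=16: raw=0x2D007 flags P=1 W=1 U=1 S=0
  [2] read 0x2D idx=13: raw=0x30005 flags P=1 W=0 U=1 S=0
  → PROTECTION_VIOLATION  (3 entries read)

Access #0 fault: NONE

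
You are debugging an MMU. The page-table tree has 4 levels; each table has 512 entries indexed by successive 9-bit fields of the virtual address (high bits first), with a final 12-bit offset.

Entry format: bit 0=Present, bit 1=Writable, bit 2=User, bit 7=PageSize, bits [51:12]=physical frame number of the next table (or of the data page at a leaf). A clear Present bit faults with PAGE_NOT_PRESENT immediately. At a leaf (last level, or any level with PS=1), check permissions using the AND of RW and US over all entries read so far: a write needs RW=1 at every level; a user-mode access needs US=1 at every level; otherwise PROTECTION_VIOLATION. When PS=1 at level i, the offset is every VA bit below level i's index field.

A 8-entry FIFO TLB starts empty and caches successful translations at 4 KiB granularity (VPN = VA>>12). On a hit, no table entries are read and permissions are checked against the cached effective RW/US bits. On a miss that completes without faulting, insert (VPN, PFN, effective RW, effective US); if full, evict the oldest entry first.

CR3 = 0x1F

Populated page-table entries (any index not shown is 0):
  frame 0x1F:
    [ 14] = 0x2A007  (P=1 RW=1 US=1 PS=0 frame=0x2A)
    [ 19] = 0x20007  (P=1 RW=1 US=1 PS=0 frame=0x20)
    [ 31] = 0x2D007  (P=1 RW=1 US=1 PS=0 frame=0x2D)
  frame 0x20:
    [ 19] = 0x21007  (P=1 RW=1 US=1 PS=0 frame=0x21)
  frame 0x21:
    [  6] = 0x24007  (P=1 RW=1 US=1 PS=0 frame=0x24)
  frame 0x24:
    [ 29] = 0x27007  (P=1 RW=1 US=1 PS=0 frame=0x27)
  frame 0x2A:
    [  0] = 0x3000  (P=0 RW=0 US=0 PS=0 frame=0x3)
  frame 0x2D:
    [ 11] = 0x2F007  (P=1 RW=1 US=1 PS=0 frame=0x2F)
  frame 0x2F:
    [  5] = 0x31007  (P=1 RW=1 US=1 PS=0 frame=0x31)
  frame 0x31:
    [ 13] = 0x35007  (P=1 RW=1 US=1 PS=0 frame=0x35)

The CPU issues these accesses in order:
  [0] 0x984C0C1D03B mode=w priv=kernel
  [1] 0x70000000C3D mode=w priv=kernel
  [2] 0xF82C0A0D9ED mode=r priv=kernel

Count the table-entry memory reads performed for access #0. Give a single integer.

Per-access translation:
#0 VA=0x984C0C1D03B (w,kernel):
  L0: frame=0x1F idx=19 entry=0x20007 [P=1 RW=1 US=1 PS=0]
  L1: frame=0x20 idx=19 entry=0x21007 [P=1 RW=1 US=1 PS=0]
  L2: frame=0x21 idx=6 entry=0x24007 [P=1 RW=1 US=1 PS=0]
  L3: frame=0x24 idx=29 entry=0x27007 [P=1 RW=1 US=1 PS=0]
  ⇒ phys 0x2703B  [4 reads]
#1 VA=0x70000000C3D (w,kernel):
  L0: frame=0x1F idx=14 entry=0x2A007 [P=1 RW=1 US=1 PS=0]
  L1: frame=0x2A idx=0 entry=0x3000 [P=0 RW=0 US=0 PS=0]
  ✗ PAGE_NOT_PRESENT  [2 reads]
#2 VA=0xF82C0A0D9ED (r,kernel):
  L0: frame=0x1F idx=31 entry=0x2D007 [P=1 RW=1 US=1 PS=0]
  L1: frame=0x2D idx=11 entry=0x2F007 [P=1 RW=1 US=1 PS=0]
  L2: frame=0x2F idx=5 entry=0x31007 [P=1 RW=1 US=1 PS=0]
  L3: frame=0x31 idx=13 entry=0x35007 [P=1 RW=1 US=1 PS=0]
  ⇒ phys 0x359ED  [4 reads]

Entries read for #0: 4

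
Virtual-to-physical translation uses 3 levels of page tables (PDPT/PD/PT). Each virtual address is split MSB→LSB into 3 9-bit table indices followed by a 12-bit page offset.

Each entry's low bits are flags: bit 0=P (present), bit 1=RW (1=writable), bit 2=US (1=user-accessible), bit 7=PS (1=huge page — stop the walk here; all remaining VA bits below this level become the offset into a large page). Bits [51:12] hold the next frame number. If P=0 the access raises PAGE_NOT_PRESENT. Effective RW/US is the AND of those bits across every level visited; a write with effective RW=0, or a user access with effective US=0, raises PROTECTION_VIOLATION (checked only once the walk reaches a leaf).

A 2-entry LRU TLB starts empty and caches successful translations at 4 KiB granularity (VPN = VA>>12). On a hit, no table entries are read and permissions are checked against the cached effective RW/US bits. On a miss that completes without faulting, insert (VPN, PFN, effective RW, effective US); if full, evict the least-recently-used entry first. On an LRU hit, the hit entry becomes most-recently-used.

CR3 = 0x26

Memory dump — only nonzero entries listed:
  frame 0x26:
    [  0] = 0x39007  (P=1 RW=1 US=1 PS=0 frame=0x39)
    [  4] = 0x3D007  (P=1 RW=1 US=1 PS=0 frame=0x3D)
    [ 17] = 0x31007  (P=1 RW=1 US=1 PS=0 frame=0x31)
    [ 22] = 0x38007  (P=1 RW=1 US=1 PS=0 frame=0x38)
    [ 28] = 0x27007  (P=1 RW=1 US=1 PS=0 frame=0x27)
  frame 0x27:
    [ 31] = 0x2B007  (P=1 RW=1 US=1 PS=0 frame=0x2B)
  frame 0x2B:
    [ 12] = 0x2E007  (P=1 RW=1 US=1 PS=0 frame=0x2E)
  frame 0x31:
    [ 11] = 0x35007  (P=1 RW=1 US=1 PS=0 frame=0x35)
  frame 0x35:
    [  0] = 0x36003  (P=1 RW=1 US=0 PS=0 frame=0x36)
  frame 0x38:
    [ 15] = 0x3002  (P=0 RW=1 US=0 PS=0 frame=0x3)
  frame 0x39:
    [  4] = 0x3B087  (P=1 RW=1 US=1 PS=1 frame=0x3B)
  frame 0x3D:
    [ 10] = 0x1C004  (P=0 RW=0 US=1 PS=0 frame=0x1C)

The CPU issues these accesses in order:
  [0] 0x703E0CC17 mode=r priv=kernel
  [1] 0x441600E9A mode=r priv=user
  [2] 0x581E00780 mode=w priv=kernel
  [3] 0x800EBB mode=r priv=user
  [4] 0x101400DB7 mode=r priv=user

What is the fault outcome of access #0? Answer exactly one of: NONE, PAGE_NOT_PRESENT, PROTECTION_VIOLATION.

Per-access translation:
#0 VA=0x703E0CC17 (r,kernel):
  lvl0: tbl 0x26, slot 28 ⇒ 0x27007 (P1/RW1/US1/PS0)
  lvl1: tbl 0x27, slot 31 ⇒ 0x2B007 (P1/RW1/US1/PS0)
  lvl2: tbl 0x2B, slot 12 ⇒ 0x2E007 (P1/RW1/US1/PS0)
  ✓ 0x2EC17  — 3 lookups
#1 VA=0x441600E9A (r,user):
  lvl0: tbl 0x26, slot 17 ⇒ 0x31007 (P1/RW1/US1/PS0)
  lvl1: tbl 0x31, slot 11 ⇒ 0x35007 (P1/RW1/US1/PS0)
  lvl2: tbl 0x35, slot 0 ⇒ 0x36003 (P1/RW1/US0/PS0)
  ✗ PROTECTION_VIOLATION  [3 reads]
#2 VA=0x581E00780 (w,kernel):
  lvl0: tbl 0x26, slot 22 ⇒ 0x38007 (P1/RW1/US1/PS0)
  lvl1: tbl 0x38, slot 15 ⇒ 0x3002 (P0/RW1/US0/PS0)
  ✗ PAGE_NOT_PRESENT  [2 reads]
#3 VA=0x800EBB (r,user):
  lvl0: tbl 0x26, slot 0 ⇒ 0x39007 (P1/RW1/US1/PS0)
  lvl1: tbl 0x39, slot 4 ⇒ 0x3B087 (P1/RW1/US1/PS1)
  ✓ 0x3BEBB (huge @L1)  — 2 lookups
#4 VA=0x101400DB7 (r,user):
  lvl0: tbl 0x26, slot 4 ⇒ 0x3D007 (P1/RW1/US1/PS0)
  lvl1: tbl 0x3D, slot 10 ⇒ 0x1C004 (P0/RW0/US1/PS0)
  ✗ PAGE_NOT_PRESENT  [2 reads]

Access #0 fault: NONE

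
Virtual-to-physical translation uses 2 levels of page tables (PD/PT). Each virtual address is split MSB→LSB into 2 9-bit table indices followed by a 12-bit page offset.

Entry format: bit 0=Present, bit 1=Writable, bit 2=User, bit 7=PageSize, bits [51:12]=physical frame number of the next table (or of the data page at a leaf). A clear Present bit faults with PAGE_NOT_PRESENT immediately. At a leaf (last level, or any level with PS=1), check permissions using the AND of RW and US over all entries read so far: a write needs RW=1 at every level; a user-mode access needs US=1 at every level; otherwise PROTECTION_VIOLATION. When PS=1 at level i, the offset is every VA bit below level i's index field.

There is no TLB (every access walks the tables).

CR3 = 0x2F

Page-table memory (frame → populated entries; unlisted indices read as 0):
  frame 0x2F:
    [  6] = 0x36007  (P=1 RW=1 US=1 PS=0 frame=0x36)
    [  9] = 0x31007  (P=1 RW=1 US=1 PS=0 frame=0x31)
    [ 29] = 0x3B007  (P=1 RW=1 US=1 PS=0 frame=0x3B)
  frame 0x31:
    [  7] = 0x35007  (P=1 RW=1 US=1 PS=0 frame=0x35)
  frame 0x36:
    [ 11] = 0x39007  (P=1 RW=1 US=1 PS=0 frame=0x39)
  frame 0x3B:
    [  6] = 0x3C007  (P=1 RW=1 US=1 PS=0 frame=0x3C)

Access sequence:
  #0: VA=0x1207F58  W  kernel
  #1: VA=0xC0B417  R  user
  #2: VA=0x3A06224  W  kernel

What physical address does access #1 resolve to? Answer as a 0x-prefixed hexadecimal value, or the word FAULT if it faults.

Per-access translation:
#0 VA=0x1207F58 (w,kernel):
  [0] read 0x2F idx=9: raw=0x31007 flags P=1 W=1 U=1 S=0
  [1] read 0x31 idx=7: raw=0x35007 flags P=1 W=1 U=1 S=0
  ⇒ phys 0x35F58  [2 reads]
#1 VA=0xC0B417 (r,user):
  [0] read 0x2F idx=6: raw=0x36007 flags P=1 W=1 U=1 S=0
  [1] read 0x36 idx=11: raw=0x39007 flags P=1 W=1 U=1 S=0
  ⇒ phys 0x39417  [2 reads]
#2 VA=0x3A06224 (w,kernel):
  [0] read 0x2F idx=29: raw=0x3B007 flags P=1 W=1 U=1 S=0
  [1] read 0x3B idx=6: raw=0x3C007 flags P=1 W=1 U=1 S=0
  ⇒ phys 0x3C224  [2 reads]

Access #1 PA: 0x39417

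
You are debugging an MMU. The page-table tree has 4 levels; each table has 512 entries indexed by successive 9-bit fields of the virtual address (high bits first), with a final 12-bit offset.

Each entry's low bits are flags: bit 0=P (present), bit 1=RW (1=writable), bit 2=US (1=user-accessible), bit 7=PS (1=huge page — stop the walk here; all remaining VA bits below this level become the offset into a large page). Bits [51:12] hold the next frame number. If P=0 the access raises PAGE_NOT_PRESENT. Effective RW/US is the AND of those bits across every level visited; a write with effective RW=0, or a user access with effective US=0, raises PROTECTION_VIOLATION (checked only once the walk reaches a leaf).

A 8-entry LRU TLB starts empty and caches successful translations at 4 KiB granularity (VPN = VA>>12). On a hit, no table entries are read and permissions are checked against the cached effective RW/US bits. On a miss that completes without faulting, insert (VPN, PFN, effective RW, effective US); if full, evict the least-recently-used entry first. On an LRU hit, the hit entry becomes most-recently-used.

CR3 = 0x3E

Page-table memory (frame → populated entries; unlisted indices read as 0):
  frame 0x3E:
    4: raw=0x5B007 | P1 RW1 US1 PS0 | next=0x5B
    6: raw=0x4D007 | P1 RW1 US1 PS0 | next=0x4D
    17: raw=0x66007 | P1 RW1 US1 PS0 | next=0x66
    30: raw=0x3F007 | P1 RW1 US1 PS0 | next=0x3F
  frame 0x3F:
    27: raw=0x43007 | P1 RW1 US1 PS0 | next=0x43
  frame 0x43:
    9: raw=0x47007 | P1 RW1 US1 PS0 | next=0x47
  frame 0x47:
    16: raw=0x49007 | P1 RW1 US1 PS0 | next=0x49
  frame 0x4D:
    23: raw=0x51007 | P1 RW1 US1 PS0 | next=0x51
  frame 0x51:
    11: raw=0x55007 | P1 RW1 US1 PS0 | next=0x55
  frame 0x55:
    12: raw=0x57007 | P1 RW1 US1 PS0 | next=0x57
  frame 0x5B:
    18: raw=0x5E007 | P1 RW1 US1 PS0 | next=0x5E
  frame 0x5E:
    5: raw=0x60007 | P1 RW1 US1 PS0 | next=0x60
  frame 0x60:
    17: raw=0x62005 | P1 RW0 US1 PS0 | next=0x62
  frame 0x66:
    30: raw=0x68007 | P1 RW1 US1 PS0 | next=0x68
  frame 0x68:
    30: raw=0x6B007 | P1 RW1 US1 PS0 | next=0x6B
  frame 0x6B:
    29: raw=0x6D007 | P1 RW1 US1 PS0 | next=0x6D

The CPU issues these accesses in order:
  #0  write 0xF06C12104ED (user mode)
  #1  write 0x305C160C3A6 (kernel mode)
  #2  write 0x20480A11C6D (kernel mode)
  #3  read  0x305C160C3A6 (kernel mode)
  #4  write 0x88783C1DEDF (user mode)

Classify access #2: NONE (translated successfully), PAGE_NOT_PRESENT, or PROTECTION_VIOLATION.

Per-access translation:
#0 VA=0xF06C12104ED (w,user):
  lvl0: tbl 0x3E, slot 30 ⇒ 0x3F007 (P1/RW1/US1/PS0)
  lvl1: tbl 0x3F, slot 27 ⇒ 0x43007 (P1/RW1/US1/PS0)
  lvl2: tbl 0x43, slot 9 ⇒ 0x47007 (P1/RW1/US1/PS0)
  lvl3: tbl 0x47, slot 16 ⇒ 0x49007 (P1/RW1/US1/PS0)
  ✓ 0x494ED  — 4 lookups
#1 VA=0x305C160C3A6 (w,kernel):
  lvl0: tbl 0x3E, slot 6 ⇒ 0x4D007 (P1/RW1/US1/PS0)
  lvl1: tbl 0x4D, slot 23 ⇒ 0x51007 (P1/RW1/US1/PS0)
  lvl2: tbl 0x51, slot 11 ⇒ 0x55007 (P1/RW1/US1/PS0)
  lvl3: tbl 0x55, slot 12 ⇒ 0x57007 (P1/RW1/US1/PS0)
  ✓ 0x573A6  — 4 lookups
#2 VA=0x20480A11C6D (w,kernel):
  lvl0: tbl 0x3E, slot 4 ⇒ 0x5B007 (P1/RW1/US1/PS0)
  lvl1: tbl 0x5B, slot 18 ⇒ 0x5E007 (P1/RW1/US1/PS0)
  lvl2: tbl 0x5E, slot 5 ⇒ 0x60007 (P1/RW1/US1/PS0)
  lvl3: tbl 0x60, slot 17 ⇒ 0x62005 (P1/RW0/US1/PS0)
  → PROTECTION_VIOLATION  (4 entries read)
#3 VA=0x305C160C3A6 (r,kernel):
  TLB hit vpn=0x305C160C → PA=0x573A6
#4 VA=0x88783C1DEDF (w,user):
  lvl0: tbl 0x3E, slot 17 ⇒ 0x66007 (P1/RW1/US1/PS0)
  lvl1: tbl 0x66, slot 30 ⇒ 0x68007 (P1/RW1/US1/PS0)
  lvl2: tbl 0x68, slot 30 ⇒ 0x6B007 (P1/RW1/US1/PS0)
  lvl3: tbl 0x6B, slot 29 ⇒ 0x6D007 (P1/RW1/US1/PS0)
  ✓ 0x6DEDF  — 4 lookups

Access #2 fault: PROTECTION_VIOLATION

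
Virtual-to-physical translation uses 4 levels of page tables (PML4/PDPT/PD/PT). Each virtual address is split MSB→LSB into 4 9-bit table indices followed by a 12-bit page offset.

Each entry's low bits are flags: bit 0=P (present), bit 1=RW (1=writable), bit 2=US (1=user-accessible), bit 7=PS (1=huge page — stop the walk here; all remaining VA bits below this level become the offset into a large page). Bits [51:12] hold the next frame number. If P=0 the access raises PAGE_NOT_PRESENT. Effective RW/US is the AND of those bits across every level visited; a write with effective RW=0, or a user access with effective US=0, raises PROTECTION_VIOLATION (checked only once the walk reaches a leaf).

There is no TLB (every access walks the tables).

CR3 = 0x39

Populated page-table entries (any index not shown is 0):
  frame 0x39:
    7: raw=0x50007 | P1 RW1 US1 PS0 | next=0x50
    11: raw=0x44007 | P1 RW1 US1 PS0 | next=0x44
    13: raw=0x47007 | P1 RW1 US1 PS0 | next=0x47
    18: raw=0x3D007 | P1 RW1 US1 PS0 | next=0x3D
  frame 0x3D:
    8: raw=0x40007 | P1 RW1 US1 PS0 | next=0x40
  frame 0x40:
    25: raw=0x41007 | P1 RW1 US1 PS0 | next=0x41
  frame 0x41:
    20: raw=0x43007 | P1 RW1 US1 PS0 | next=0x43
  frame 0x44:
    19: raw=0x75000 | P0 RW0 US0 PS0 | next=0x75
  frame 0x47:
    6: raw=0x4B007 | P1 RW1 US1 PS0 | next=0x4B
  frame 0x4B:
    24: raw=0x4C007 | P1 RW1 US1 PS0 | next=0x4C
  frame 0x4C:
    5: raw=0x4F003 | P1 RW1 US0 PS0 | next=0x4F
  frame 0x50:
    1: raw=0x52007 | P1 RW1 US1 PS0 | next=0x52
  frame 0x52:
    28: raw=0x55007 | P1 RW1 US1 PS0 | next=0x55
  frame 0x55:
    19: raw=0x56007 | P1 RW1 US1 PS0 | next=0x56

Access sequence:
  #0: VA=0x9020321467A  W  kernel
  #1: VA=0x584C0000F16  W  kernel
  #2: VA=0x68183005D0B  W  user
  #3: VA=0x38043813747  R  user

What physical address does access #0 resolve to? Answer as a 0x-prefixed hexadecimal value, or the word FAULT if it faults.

Walk each access:
#0 VA=0x9020321467A (w,kernel):
  L0: frame=0x39 idx=18 entry=0x3D007 [P=1 RW=1 US=1 PS=0]
  L1: frame=0x3D idx=8 entry=0x40007 [P=1 RW=1 US=1 PS=0]
  L2: frame=0x40 idx=25 entry=0x41007 [P=1 RW=1 US=1 PS=0]
  L3: frame=0x41 idx=20 entry=0x43007 [P=1 RW=1 US=1 PS=0]
  → PA=0x4367A  (4 entries read)
#1 VA=0x584C0000F16 (w,kernel):
  L0: frame=0x39 idx=11 entry=0x44007 [P=1 RW=1 US=1 PS=0]
  L1: frame=0x44 idx=19 entry=0x75000 [P=0 RW=0 US=0 PS=0]
  → PAGE_NOT_PRESENT  (2 entries read)
#2 VA=0x68183005D0B (w,user):
  L0: frame=0x39 idx=13 entry=0x47007 [P=1 RW=1 US=1 PS=0]
  L1: frame=0x47 idx=6 entry=0x4B007 [P=1 RW=1 US=1 PS=0]
  L2: frame=0x4B idx=24 entry=0x4C007 [P=1 RW=1 US=1 PS=0]
  L3: frame=0x4C idx=5 entry=0x4F003 [P=1 RW=1 US=0 PS=0]
  → PROTECTION_VIOLATION  (4 entries read)
#3 VA=0x38043813747 (r,user):
  L0: frame=0x39 idx=7 entry=0x50007 [P=1 RW=1 US=1 PS=0]
  L1: frame=0x50 idx=1 entry=0x52007 [P=1 RW=1 US=1 PS=0]
  L2: frame=0x52 idx=28 entry=0x55007 [P=1 RW=1 US=1 PS=0]
  L3: frame=0x55 idx=19 entry=0x56007 [P=1 RW=1 US=1 PS=0]
  → PA=0x56747  (4 entries read)

Access #0 PA: 0x4367A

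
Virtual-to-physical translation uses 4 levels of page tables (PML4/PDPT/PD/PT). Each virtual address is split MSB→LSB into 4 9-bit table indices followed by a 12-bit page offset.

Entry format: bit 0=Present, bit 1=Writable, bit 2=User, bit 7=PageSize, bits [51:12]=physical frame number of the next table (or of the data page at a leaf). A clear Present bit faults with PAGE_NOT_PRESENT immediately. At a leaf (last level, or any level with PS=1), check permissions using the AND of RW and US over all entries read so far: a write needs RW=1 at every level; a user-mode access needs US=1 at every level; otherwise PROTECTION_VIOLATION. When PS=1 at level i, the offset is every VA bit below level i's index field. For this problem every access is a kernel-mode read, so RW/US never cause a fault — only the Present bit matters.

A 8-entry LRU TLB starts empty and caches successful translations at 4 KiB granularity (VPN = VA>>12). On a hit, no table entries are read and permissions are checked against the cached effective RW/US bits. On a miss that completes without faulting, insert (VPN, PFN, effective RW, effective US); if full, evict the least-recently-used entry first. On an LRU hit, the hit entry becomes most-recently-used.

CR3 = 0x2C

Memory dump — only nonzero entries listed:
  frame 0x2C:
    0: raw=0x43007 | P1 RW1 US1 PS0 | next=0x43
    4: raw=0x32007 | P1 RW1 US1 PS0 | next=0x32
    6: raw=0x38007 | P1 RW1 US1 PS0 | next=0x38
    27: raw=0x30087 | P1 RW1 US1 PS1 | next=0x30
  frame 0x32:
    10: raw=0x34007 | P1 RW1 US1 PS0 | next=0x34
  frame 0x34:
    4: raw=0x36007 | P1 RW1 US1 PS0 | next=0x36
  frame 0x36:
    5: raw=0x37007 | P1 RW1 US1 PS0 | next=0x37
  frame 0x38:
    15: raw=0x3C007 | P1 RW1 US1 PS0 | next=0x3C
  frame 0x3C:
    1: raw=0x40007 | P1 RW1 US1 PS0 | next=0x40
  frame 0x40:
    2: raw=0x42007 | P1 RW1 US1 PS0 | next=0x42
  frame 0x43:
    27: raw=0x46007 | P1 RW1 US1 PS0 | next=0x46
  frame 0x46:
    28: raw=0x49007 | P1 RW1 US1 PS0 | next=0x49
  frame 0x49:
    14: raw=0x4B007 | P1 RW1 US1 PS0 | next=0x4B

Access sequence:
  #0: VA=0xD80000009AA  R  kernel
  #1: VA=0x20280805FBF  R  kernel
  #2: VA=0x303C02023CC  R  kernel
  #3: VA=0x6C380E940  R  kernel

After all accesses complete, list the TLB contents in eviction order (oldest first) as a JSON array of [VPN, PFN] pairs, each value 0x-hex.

Walk each access:
#0 VA=0xD80000009AA (r,kernel):
  L0 @0x2C[27] → 0x30087  P=1,RW=1,US=1,PS=1
  → PA=0x309AA (huge @L0)  (1 entries read)
#1 VA=0x20280805FBF (r,kernel):
  L0 @0x2C[4] → 0x32007  P=1,RW=1,US=1,PS=0
  L1 @0x32[10] → 0x34007  P=1,RW=1,US=1,PS=0
  L2 @0x34[4] → 0x36007  P=1,RW=1,US=1,PS=0
  L3 @0x36[5] → 0x37007  P=1,RW=1,US=1,PS=0
  → PA=0x37FBF  (4 entries read)
#2 VA=0x303C02023CC (r,kernel):
  L0 @0x2C[6] → 0x38007  P=1,RW=1,US=1,PS=0
  L1 @0x38[15] → 0x3C007  P=1,RW=1,US=1,PS=0
  L2 @0x3C[1] → 0x40007  P=1,RW=1,US=1,PS=0
  L3 @0x40[2] → 0x42007  P=1,RW=1,US=1,PS=0
  → PA=0x423CC  (4 entries read)
#3 VA=0x6C380E940 (r,kernel):
  L0 @0x2C[0] → 0x43007  P=1,RW=1,US=1,PS=0
  L1 @0x43[27] → 0x46007  P=1,RW=1,US=1,PS=0
  L2 @0x46[28] → 0x49007  P=1,RW=1,US=1,PS=0
  L3 @0x49[14] → 0x4B007  P=1,RW=1,US=1,PS=0
  → PA=0x4B940  (4 entries read)

TLB: [["0xD8000000", "0x30"], ["0x20280805", "0x37"], ["0x303C0202", "0x42"], ["0x6C380E", "0x4B"]]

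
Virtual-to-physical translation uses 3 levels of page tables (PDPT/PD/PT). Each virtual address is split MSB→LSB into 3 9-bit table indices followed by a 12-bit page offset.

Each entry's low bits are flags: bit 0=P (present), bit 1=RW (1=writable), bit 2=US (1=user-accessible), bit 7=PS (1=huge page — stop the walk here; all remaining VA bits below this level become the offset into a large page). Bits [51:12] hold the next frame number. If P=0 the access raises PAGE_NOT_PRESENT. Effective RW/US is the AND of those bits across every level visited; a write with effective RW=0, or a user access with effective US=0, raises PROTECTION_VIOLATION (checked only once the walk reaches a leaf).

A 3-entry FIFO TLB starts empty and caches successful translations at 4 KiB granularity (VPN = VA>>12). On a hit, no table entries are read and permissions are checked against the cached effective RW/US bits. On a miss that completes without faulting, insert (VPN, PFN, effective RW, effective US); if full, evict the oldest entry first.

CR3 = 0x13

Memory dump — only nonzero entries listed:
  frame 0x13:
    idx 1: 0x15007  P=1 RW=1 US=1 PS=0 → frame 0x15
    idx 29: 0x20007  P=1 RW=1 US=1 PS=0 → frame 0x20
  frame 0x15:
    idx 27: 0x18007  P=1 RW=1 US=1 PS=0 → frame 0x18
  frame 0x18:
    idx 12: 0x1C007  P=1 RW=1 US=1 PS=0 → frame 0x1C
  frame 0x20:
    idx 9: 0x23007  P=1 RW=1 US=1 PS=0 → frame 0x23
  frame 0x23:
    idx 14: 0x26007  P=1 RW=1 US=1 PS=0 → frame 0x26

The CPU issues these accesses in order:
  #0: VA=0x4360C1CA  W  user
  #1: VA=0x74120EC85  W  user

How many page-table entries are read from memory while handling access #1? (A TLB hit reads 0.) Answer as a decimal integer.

Trace:
#0 VA=0x4360C1CA (w,user):
  L0: frame=0x13 idx=1 entry=0x15007 [P=1 RW=1 US=1 PS=0]
  L1: frame=0x15 idx=27 entry=0x18007 [P=1 RW=1 US=1 PS=0]
  L2: frame=0x18 idx=12 entry=0x1C007 [P=1 RW=1 US=1 PS=0]
  → PA=0x1C1CA  (3 entries read)
#1 VA=0x74120EC85 (w,user):
  L0: frame=0x13 idx=29 entry=0x20007 [P=1 RW=1 US=1 PS=0]
  L1: frame=0x20 idx=9 entry=0x23007 [P=1 RW=1 US=1 PS=0]
  L2: frame=0x23 idx=14 entry=0x26007 [P=1 RW=1 US=1 PS=0]
  → PA=0x26C85  (3 entries read)

Entries read for #1: 3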